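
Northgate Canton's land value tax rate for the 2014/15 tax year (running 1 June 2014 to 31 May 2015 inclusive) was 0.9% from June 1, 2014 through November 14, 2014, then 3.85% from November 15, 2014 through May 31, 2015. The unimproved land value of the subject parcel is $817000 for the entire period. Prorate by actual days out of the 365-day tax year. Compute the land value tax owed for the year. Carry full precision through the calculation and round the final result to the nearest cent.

June 1 – November 14, 2014: 167 days at 0.9% → $817000 × 0.9% × 167/365 = $3364.2493
November 15, 2014 – May 31, 2015: 198 days at 3.85% → $817000 × 3.85% × 198/365 = $17062.9890
Total = $20427.2384

$20427.24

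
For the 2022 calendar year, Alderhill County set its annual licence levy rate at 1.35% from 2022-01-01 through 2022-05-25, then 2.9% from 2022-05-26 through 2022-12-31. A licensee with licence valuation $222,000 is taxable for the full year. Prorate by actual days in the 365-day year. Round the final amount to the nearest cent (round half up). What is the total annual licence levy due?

2022-01-01 to 2022-05-25: 145 days at 1.35% → $222,000 × 1.35% × 145/365 = $1,190.5890
2022-05-26 to 2022-12-31: 220 days at 2.9% → $222,000 × 2.9% × 220/365 = $3,880.4384
Total = $5,071.0274

$5,071.03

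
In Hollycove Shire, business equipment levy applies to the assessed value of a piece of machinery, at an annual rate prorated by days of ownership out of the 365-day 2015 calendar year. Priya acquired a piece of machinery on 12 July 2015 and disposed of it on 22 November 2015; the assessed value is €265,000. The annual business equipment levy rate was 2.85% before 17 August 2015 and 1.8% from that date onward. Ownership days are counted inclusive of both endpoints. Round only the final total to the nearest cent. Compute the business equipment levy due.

12 July – 16 August 2015: 36 days at 2.85% → €265,000 × 2.85% × 36/365 = €744.9041
17 August – 22 November 2015: 98 days at 1.8% → €265,000 × 1.8% × 98/365 = €1,280.7123
Total = €2,025.6164

€2,025.62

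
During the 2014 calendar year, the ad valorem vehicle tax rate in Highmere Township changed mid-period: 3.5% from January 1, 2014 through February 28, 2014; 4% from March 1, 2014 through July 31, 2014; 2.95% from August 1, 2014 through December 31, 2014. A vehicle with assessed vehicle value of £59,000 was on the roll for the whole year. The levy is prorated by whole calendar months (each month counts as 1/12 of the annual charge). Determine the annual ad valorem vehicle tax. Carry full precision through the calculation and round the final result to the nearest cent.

£2,052.71

January 1 – February 28, 2014: 2 months at 3.5% → £59,000 × 3.5% × 2/12 = £344.1667
March 1 – July 31, 2014: 5 months at 4% → £59,000 × 4% × 5/12 = £983.3333
August 1 – December 31, 2014: 5 months at 2.95% → £59,000 × 2.95% × 5/12 = £725.2083
Total = £2,052.7083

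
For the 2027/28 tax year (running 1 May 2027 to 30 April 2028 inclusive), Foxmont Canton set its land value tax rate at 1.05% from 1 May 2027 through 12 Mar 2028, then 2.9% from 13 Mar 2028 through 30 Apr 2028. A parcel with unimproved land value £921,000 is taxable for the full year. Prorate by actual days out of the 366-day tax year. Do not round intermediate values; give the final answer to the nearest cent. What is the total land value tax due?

£11,951.61

1 May 2027 – 12 Mar 2028: 317 days at 1.05% → £921,000 × 1.05% × 317/366 = £8,375.8156
13 Mar – 30 Apr 2028: 49 days at 2.9% → £921,000 × 2.9% × 49/366 = £3,575.7951
Total = £11,951.6107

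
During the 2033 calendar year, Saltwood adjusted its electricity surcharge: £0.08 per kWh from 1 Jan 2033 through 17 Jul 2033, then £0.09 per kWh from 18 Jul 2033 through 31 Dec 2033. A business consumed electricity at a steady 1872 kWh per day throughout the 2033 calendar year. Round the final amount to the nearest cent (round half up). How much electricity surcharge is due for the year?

£57788.64

1 Jan – 17 Jul 2033: 198 days × 1872 kWh/day = 370,656 kWh at £0.08/kWh → £29652.48
18 Jul – 31 Dec 2033: 167 days × 1872 kWh/day = 312,624 kWh at £0.09/kWh → £28136.16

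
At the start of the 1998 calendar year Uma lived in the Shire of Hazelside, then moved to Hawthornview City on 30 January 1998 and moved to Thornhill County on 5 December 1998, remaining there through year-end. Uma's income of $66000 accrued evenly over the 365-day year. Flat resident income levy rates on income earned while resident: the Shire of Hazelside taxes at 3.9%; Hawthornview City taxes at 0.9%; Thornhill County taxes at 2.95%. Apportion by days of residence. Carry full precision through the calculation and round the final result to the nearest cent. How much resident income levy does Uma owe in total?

The Shire of Hazelside, 1 January – 29 January 1998: 29 days → $66000 × 3.9% × 29/365 = $204.5096
Hawthornview City, 30 January – 4 December 1998: 309 days → $66000 × 0.9% × 309/365 = $502.8658
Thornhill County, 5 December – 31 December 1998: 27 days → $66000 × 2.95% × 27/365 = $144.0247
Total = $851.4000

$851.40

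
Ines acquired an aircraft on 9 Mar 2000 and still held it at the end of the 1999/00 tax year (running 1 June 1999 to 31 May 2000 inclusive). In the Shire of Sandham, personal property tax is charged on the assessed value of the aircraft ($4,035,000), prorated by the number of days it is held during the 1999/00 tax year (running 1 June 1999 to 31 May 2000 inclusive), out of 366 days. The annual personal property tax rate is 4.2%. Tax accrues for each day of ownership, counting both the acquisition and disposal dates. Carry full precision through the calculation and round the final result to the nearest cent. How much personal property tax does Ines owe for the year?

Days held (9 Mar – 31 May 2000): 84 out of 366
Tax = $4,035,000 × 4.2% × 84/366 = $38,894.7541

$38,894.75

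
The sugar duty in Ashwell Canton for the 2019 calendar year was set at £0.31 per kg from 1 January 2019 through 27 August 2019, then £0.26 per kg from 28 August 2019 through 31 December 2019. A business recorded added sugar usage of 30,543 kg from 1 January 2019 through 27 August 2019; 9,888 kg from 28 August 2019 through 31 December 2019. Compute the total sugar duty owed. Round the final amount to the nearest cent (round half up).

1 January – 27 August 2019: 30,543 kg at £0.31/kg → £9,468.33
28 August – 31 December 2019: 9,888 kg at £0.26/kg → £2,570.88

£12,039.21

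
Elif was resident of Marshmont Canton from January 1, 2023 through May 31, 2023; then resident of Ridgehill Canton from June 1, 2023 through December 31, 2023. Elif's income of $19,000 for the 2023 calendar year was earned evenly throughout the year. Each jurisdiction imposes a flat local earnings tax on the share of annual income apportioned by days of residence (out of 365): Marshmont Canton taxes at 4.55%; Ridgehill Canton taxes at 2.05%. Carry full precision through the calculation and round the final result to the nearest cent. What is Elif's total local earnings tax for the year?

$586.01

Marshmont Canton, January 1 – May 31, 2023: 151 days → $19,000 × 4.55% × 151/365 = $357.6425
Ridgehill Canton, June 1 – December 31, 2023: 214 days → $19,000 × 2.05% × 214/365 = $228.3644
Total = $586.0068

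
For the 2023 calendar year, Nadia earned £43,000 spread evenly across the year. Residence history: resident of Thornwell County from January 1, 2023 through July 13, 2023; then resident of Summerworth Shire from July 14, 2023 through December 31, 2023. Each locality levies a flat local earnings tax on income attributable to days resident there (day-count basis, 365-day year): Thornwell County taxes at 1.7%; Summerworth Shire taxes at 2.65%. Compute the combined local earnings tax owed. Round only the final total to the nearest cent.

£922.38

Thornwell County, January 1 – July 13, 2023: 194 days → £43,000 × 1.7% × 194/365 = £388.5315
Summerworth Shire, July 14 – December 31, 2023: 171 days → £43,000 × 2.65% × 171/365 = £533.8479
Total = £922.3795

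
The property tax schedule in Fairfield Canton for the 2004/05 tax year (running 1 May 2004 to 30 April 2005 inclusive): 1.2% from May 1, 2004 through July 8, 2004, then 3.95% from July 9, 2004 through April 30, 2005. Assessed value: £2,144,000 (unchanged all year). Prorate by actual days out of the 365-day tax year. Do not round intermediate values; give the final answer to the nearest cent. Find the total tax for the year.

£73,542.14

May 1 – July 8, 2004: 69 days at 1.2% → £2,144,000 × 1.2% × 69/365 = £4,863.6493
July 9, 2004 – April 30, 2005: 296 days at 3.95% → £2,144,000 × 3.95% × 296/365 = £68,678.4877
Total = £73,542.1370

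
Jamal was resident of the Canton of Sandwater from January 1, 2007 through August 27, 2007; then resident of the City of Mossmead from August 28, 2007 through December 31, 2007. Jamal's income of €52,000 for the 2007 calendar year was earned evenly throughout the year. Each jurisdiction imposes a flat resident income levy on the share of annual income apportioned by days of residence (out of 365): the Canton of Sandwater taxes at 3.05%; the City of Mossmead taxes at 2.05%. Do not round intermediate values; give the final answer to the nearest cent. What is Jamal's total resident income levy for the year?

The Canton of Sandwater, January 1 – August 27, 2007: 239 days → €52,000 × 3.05% × 239/365 = €1,038.5041
The City of Mossmead, August 28 – December 31, 2007: 126 days → €52,000 × 2.05% × 126/365 = €367.9890
Total = €1,406.4932

€1,406.49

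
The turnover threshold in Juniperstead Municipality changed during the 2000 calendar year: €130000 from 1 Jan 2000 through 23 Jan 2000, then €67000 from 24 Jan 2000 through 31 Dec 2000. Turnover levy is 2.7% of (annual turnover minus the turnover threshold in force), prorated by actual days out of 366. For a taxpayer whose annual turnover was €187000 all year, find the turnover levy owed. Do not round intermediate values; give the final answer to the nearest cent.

1 Jan – 23 Jan 2000: 23 days, exemption €130000 → (€187000 − €130000) × 2.7% × 23/366 = €96.7131
24 Jan – 31 Dec 2000: 343 days, exemption €67000 → (€187000 − €67000) × 2.7% × 343/366 = €3036.3934
Total = €3133.1066

€3133.11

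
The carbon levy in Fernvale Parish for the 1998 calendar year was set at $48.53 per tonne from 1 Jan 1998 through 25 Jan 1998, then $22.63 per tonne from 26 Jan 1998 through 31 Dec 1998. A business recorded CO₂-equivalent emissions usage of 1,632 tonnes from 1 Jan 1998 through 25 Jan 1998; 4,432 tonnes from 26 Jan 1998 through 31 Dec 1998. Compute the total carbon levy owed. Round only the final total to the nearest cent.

1 Jan – 25 Jan 1998: 1,632 tonnes at $48.53/tonne → $79,200.96
26 Jan – 31 Dec 1998: 4,432 tonnes at $22.63/tonne → $100,296.16

$179,497.12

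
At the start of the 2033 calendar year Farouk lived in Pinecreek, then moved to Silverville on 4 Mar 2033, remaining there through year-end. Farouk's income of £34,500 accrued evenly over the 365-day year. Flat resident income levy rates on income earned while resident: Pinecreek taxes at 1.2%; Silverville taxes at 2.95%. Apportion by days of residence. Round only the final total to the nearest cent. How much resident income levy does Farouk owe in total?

Pinecreek, 1 Jan – 3 Mar 2033: 62 days → £34,500 × 1.2% × 62/365 = £70.3233
Silverville, 4 Mar – 31 Dec 2033: 303 days → £34,500 × 2.95% × 303/365 = £844.8719
Total = £915.1952

£915.20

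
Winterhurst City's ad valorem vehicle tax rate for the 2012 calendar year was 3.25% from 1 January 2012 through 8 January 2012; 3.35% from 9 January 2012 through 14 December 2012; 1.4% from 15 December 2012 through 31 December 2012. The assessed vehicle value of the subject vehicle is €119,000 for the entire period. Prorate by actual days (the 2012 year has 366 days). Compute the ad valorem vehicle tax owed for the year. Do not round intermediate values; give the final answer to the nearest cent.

1 January – 8 January 2012: 8 days at 3.25% → €119,000 × 3.25% × 8/366 = €84.5355
9 January – 14 December 2012: 341 days at 3.35% → €119,000 × 3.35% × 341/366 = €3,714.1981
15 December – 31 December 2012: 17 days at 1.4% → €119,000 × 1.4% × 17/366 = €77.3825
Total = €3,876.1161

€3,876.12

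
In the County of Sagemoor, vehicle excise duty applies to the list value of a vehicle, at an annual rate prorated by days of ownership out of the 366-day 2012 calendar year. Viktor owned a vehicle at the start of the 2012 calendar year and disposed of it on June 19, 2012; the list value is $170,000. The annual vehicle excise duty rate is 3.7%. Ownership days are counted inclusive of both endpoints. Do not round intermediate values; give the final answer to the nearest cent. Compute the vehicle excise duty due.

Days held (January 1 – June 19, 2012): 171 out of 366
Tax = $170,000 × 3.7% × 171/366 = $2,938.7705

$2,938.77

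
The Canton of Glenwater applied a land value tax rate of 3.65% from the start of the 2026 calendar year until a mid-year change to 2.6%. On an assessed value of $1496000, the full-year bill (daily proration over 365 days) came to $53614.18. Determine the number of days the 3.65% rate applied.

342 days

Let d = days at the first rate; then 365 − d days at the second rate.
$1496000 × [3.65%·d + 2.6%·(365−d)] / 365 = $53614.18
Solving gives d = 342, so the new rate took effect on 9 December 2026.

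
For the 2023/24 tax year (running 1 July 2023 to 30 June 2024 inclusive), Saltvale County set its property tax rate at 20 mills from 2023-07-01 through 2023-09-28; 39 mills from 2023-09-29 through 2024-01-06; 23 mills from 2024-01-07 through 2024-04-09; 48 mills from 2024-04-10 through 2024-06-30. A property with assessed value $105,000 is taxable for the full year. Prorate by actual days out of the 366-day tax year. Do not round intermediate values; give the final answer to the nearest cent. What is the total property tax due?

2023-07-01 to 2023-09-28: 90 days at 20 mills → $105,000 × 2% × 90/366 = $516.3934
2023-09-29 to 2024-01-06: 100 days at 39 mills → $105,000 × 3.9% × 100/366 = $1,118.8525
2024-01-07 to 2024-04-09: 94 days at 23 mills → $105,000 × 2.3% × 94/366 = $620.2459
2024-04-10 to 2024-06-30: 82 days at 48 mills → $105,000 × 4.8% × 82/366 = $1,129.1803
Total = $3,384.6721

$3,384.67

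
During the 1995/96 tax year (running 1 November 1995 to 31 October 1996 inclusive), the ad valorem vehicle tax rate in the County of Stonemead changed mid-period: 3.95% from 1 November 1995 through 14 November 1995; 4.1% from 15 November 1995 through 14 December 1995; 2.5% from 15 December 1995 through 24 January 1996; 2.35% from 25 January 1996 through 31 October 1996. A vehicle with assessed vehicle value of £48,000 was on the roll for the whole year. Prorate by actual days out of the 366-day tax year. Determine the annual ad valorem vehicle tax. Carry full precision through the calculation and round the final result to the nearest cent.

1 November – 14 November 1995: 14 days at 3.95% → £48,000 × 3.95% × 14/366 = £72.5246
15 November – 14 December 1995: 30 days at 4.1% → £48,000 × 4.1% × 30/366 = £161.3115
15 December 1995 – 24 January 1996: 41 days at 2.5% → £48,000 × 2.5% × 41/366 = £134.4262
25 January – 31 October 1996: 281 days at 2.35% → £48,000 × 2.35% × 281/366 = £866.0328
Total = £1,234.2951

£1,234.30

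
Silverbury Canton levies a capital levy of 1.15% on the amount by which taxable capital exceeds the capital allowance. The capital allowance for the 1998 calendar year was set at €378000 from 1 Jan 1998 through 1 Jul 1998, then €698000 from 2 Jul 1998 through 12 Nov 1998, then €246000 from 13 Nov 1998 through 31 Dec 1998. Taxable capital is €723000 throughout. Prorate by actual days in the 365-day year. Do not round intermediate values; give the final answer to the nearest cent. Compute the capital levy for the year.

1 Jan – 1 Jul 1998: 182 days, exemption €378000 → (€723000 − €378000) × 1.15% × 182/365 = €1978.3151
2 Jul – 12 Nov 1998: 134 days, exemption €698000 → (€723000 − €698000) × 1.15% × 134/365 = €105.5479
13 Nov – 31 Dec 1998: 49 days, exemption €246000 → (€723000 − €246000) × 1.15% × 49/365 = €736.4096
Total = €2820.2726

€2820.27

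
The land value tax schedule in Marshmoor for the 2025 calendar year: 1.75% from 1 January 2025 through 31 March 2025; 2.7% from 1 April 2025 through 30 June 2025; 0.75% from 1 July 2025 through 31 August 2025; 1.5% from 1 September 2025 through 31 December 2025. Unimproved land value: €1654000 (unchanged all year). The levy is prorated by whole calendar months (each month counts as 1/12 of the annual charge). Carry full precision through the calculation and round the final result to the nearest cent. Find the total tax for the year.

€28738.25

1 January – 31 March 2025: 3 months at 1.75% → €1654000 × 1.75% × 3/12 = €7236.2500
1 April – 30 June 2025: 3 months at 2.7% → €1654000 × 2.7% × 3/12 = €11164.5000
1 July – 31 August 2025: 2 months at 0.75% → €1654000 × 0.75% × 2/12 = €2067.5000
1 September – 31 December 2025: 4 months at 1.5% → €1654000 × 1.5% × 4/12 = €8270.0000
Total = €28738.2500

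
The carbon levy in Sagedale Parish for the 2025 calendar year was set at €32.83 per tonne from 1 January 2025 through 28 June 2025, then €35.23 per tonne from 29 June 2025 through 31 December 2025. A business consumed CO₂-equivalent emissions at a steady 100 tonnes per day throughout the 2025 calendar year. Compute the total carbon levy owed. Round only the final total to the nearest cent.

1 January – 28 June 2025: 179 days × 100 tonnes/day = 17,900 tonnes at €32.83/tonne → €587657.00
29 June – 31 December 2025: 186 days × 100 tonnes/day = 18,600 tonnes at €35.23/tonne → €655278.00

€1242935.00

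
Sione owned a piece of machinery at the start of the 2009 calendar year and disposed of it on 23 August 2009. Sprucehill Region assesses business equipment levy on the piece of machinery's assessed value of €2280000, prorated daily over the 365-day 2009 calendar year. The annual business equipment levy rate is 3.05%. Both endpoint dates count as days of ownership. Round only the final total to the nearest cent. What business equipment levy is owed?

€44772.33

Days held (1 January – 23 August 2009): 235 out of 365
Tax = €2280000 × 3.05% × 235/365 = €44772.3288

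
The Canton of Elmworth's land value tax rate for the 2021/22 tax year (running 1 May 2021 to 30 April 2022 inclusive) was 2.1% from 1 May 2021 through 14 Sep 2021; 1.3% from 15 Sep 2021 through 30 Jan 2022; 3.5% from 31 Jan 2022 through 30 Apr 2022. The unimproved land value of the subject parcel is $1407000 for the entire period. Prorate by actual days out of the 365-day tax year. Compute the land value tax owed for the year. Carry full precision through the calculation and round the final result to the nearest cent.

$30148.35

1 May – 14 Sep 2021: 137 days at 2.1% → $1407000 × 2.1% × 137/365 = $11090.2438
15 Sep 2021 – 30 Jan 2022: 138 days at 1.3% → $1407000 × 1.3% × 138/365 = $6915.5014
31 Jan – 30 Apr 2022: 90 days at 3.5% → $1407000 × 3.5% × 90/365 = $12142.6027
Total = $30148.3479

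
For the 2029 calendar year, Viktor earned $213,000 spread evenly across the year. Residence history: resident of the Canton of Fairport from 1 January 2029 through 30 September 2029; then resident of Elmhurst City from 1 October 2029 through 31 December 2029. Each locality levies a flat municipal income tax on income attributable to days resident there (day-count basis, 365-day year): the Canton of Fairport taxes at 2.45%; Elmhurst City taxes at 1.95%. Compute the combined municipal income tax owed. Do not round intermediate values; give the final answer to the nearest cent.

$4,950.06

The Canton of Fairport, 1 January – 30 September 2029: 273 days → $213,000 × 2.45% × 273/365 = $3,903.1521
Elmhurst City, 1 October – 31 December 2029: 92 days → $213,000 × 1.95% × 92/365 = $1,046.9096
Total = $4,950.0616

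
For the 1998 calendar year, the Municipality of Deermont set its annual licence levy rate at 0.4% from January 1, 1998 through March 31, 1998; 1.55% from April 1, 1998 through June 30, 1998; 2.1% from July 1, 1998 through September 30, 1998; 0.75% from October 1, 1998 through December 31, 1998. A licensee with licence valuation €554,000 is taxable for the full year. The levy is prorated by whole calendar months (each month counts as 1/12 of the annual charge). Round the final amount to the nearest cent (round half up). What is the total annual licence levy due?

€6,648.00

January 1 – March 31, 1998: 3 months at 0.4% → €554,000 × 0.4% × 3/12 = €554.0000
April 1 – June 30, 1998: 3 months at 1.55% → €554,000 × 1.55% × 3/12 = €2,146.7500
July 1 – September 30, 1998: 3 months at 2.1% → €554,000 × 2.1% × 3/12 = €2,908.5000
October 1 – December 31, 1998: 3 months at 0.75% → €554,000 × 0.75% × 3/12 = €1,038.7500
Total = €6,648.0000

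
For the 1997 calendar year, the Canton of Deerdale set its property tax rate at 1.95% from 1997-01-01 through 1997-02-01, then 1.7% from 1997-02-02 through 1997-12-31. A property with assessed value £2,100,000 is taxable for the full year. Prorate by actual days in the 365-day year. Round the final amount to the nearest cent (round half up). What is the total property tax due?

1997-01-01 to 1997-02-01: 32 days at 1.95% → £2,100,000 × 1.95% × 32/365 = £3,590.1370
1997-02-02 to 1997-12-31: 333 days at 1.7% → £2,100,000 × 1.7% × 333/365 = £32,570.1370
Total = £36,160.2740

£36,160.27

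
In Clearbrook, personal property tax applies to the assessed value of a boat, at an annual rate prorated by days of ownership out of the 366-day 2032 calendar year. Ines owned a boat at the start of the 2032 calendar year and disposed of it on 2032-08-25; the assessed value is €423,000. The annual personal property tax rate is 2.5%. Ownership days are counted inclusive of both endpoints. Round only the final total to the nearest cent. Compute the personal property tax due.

Days held (2032-01-01 to 2032-08-25): 238 out of 366
Tax = €423,000 × 2.5% × 238/366 = €6,876.6393

€6,876.64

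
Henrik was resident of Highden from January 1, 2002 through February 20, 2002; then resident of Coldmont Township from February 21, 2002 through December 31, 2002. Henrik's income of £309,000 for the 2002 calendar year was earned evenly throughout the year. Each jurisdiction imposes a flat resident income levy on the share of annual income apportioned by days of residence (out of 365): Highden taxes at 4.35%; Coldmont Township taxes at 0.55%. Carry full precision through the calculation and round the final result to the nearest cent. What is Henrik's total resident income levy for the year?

£3,340.16

Highden, January 1 – February 20, 2002: 51 days → £309,000 × 4.35% × 51/365 = £1,878.1274
Coldmont Township, February 21 – December 31, 2002: 314 days → £309,000 × 0.55% × 314/365 = £1,462.0356
Total = £3,340.1630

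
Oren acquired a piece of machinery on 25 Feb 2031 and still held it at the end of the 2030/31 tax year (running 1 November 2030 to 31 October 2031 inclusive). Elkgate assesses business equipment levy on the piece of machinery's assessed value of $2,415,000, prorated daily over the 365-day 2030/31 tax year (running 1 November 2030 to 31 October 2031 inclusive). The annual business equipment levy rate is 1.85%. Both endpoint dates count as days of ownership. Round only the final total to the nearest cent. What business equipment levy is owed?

Days held (25 Feb – 31 Oct 2031): 249 out of 365
Tax = $2,415,000 × 1.85% × 249/365 = $30,478.6233

$30,478.62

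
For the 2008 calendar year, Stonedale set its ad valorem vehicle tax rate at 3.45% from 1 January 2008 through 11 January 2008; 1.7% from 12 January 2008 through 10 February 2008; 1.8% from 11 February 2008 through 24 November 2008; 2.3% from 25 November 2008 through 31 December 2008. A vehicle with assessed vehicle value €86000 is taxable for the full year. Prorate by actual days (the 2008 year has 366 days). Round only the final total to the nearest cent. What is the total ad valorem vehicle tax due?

€1627.07

1 January – 11 January 2008: 11 days at 3.45% → €86000 × 3.45% × 11/366 = €89.1721
12 January – 10 February 2008: 30 days at 1.7% → €86000 × 1.7% × 30/366 = €119.8361
11 February – 24 November 2008: 288 days at 1.8% → €86000 × 1.8% × 288/366 = €1218.0984
25 November – 31 December 2008: 37 days at 2.3% → €86000 × 2.3% × 37/366 = €199.9617
Total = €1627.0683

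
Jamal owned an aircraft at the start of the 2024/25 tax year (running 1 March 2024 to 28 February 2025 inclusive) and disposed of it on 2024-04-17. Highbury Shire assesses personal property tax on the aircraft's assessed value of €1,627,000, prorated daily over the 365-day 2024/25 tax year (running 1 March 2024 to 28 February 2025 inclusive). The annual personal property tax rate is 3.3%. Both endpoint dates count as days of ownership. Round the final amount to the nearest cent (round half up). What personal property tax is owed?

Days held (2024-03-01 to 2024-04-17): 48 out of 365
Tax = €1,627,000 × 3.3% × 48/365 = €7,060.7342

€7,060.73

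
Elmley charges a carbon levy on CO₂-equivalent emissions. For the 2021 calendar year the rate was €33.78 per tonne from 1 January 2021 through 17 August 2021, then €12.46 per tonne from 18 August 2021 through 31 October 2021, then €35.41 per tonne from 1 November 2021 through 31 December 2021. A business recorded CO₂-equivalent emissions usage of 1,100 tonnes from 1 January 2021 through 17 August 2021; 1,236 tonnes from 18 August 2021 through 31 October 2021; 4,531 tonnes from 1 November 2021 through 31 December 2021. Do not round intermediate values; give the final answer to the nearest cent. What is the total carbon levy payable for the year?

€213,001.27

1 January – 17 August 2021: 1,100 tonnes at €33.78/tonne → €37,158.00
18 August – 31 October 2021: 1,236 tonnes at €12.46/tonne → €15,400.56
1 November – 31 December 2021: 4,531 tonnes at €35.41/tonne → €160,442.71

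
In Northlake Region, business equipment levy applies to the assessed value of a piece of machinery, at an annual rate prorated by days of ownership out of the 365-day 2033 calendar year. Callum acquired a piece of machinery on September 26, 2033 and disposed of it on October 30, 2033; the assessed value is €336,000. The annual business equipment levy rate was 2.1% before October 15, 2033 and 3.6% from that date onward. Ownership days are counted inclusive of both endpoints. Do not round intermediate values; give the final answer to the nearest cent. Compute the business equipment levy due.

€897.53

September 26 – October 14, 2033: 19 days at 2.1% → €336,000 × 2.1% × 19/365 = €367.2986
October 15 – October 30, 2033: 16 days at 3.6% → €336,000 × 3.6% × 16/365 = €530.2356
Total = €897.5342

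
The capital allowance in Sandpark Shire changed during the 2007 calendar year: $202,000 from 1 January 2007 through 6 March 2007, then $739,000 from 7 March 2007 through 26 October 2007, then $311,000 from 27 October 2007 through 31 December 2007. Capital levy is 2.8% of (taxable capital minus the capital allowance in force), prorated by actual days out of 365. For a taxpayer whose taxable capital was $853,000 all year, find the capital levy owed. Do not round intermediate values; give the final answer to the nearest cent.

1 January – 6 March 2007: 65 days, exemption $202,000 → ($853,000 − $202,000) × 2.8% × 65/365 = $3,246.0822
7 March – 26 October 2007: 234 days, exemption $739,000 → ($853,000 − $739,000) × 2.8% × 234/365 = $2,046.3781
27 October – 31 December 2007: 66 days, exemption $311,000 → ($853,000 − $311,000) × 2.8% × 66/365 = $2,744.1534
Total = $8,036.6137

$8,036.61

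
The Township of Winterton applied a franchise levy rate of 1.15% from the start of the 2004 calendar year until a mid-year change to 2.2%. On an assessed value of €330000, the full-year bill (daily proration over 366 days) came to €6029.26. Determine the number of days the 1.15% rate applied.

130 days

Let d = days at the first rate; then 366 − d days at the second rate.
€330000 × [1.15%·d + 2.2%·(366−d)] / 366 = €6029.26
Solving gives d = 130, so the new rate took effect on May 10, 2004.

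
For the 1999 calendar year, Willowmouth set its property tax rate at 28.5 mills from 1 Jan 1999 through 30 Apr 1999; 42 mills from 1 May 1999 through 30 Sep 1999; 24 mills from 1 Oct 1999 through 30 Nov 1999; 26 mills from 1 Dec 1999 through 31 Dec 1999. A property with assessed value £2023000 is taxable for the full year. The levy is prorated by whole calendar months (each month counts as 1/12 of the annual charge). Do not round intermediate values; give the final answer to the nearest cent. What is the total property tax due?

1 Jan – 30 Apr 1999: 4 months at 28.5 mills → £2023000 × 2.85% × 4/12 = £19218.5000
1 May – 30 Sep 1999: 5 months at 42 mills → £2023000 × 4.2% × 5/12 = £35402.5000
1 Oct – 30 Nov 1999: 2 months at 24 mills → £2023000 × 2.4% × 2/12 = £8092.0000
1 Dec – 31 Dec 1999: 1 month at 26 mills → £2023000 × 2.6% × 1/12 = £4383.1667
Total = £67096.1667

£67096.17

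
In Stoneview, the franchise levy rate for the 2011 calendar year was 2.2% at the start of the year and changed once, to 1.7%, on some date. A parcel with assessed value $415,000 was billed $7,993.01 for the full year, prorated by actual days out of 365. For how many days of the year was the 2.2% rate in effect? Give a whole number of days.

165 days

Let d = days at the first rate; then 365 − d days at the second rate.
$415,000 × [2.2%·d + 1.7%·(365−d)] / 365 = $7,993.01
Solving gives d = 165, so the new rate took effect on 15 Jun 2011.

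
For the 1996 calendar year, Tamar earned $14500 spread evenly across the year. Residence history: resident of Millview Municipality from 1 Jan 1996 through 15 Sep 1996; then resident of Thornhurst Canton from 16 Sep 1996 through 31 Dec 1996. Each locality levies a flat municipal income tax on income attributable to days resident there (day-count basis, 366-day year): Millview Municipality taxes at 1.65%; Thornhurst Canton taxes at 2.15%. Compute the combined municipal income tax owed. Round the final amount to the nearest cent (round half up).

Millview Municipality, 1 Jan – 15 Sep 1996: 259 days → $14500 × 1.65% × 259/366 = $169.3053
Thornhurst Canton, 16 Sep – 31 Dec 1996: 107 days → $14500 × 2.15% × 107/366 = $91.1400
Total = $260.4454

$260.45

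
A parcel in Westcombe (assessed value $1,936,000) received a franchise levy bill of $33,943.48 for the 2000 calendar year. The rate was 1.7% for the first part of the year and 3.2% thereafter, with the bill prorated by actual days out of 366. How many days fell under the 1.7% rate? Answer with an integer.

353 days

Let d = days at the first rate; then 366 − d days at the second rate.
$1,936,000 × [1.7%·d + 3.2%·(366−d)] / 366 = $33,943.48
Solving gives d = 353, so the new rate took effect on 19 December 2000.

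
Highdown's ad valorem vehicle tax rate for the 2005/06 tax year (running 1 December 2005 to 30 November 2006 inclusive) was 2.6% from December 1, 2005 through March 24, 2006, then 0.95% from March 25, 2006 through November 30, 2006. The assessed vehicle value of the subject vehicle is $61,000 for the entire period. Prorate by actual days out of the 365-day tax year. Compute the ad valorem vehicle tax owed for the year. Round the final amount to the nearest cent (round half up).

$893.86

December 1, 2005 – March 24, 2006: 114 days at 2.6% → $61,000 × 2.6% × 114/365 = $495.3534
March 25 – November 30, 2006: 251 days at 0.95% → $61,000 × 0.95% × 251/365 = $398.5055
Total = $893.8589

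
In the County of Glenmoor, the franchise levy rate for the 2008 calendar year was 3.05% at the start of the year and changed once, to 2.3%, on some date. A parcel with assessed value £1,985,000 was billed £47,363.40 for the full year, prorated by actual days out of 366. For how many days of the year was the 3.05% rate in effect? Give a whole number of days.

Let d = days at the first rate; then 366 − d days at the second rate.
£1,985,000 × [3.05%·d + 2.3%·(366−d)] / 366 = £47,363.40
Solving gives d = 42, so the new rate took effect on February 12, 2008.

42 days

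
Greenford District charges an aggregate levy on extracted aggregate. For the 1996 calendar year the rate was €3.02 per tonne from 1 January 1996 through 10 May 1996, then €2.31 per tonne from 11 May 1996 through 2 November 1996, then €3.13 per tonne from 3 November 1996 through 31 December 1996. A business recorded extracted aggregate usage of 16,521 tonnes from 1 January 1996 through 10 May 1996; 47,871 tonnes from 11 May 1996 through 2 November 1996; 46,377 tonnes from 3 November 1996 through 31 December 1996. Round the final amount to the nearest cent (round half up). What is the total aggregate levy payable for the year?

€305,635.44

1 January – 10 May 1996: 16,521 tonnes at €3.02/tonne → €49,893.42
11 May – 2 November 1996: 47,871 tonnes at €2.31/tonne → €110,582.01
3 November – 31 December 1996: 46,377 tonnes at €3.13/tonne → €145,160.01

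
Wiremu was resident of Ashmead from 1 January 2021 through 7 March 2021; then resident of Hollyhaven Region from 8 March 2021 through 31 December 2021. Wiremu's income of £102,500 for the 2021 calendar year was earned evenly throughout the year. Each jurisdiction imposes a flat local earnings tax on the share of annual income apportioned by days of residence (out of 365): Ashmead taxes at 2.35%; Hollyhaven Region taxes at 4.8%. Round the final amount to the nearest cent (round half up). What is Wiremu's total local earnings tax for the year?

£4,465.91

Ashmead, 1 January – 7 March 2021: 66 days → £102,500 × 2.35% × 66/365 = £435.5548
Hollyhaven Region, 8 March – 31 December 2021: 299 days → £102,500 × 4.8% × 299/365 = £4,030.3562
Total = £4,465.9110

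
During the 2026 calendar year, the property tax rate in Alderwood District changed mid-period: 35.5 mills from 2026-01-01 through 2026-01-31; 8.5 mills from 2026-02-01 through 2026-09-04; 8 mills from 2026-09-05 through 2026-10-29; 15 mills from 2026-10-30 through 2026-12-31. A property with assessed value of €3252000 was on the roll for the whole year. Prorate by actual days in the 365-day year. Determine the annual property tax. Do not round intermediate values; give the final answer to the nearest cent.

2026-01-01 to 2026-01-31: 31 days at 35.5 mills → €3252000 × 3.55% × 31/365 = €9805.0027
2026-02-01 to 2026-09-04: 216 days at 8.5 mills → €3252000 × 0.85% × 216/365 = €16358.0055
2026-09-05 to 2026-10-29: 55 days at 8 mills → €3252000 × 0.8% × 55/365 = €3920.2192
2026-10-30 to 2026-12-31: 63 days at 15 mills → €3252000 × 1.5% × 63/365 = €8419.5616
Total = €38502.7890

€38502.79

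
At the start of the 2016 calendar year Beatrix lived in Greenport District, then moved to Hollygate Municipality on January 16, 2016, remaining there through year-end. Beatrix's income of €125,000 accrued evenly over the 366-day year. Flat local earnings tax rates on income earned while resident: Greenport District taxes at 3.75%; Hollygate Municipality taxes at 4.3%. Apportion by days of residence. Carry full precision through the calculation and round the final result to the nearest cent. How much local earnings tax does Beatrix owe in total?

Greenport District, January 1 – January 15, 2016: 15 days → €125,000 × 3.75% × 15/366 = €192.1107
Hollygate Municipality, January 16 – December 31, 2016: 351 days → €125,000 × 4.3% × 351/366 = €5,154.7131
Total = €5,346.8238

€5,346.82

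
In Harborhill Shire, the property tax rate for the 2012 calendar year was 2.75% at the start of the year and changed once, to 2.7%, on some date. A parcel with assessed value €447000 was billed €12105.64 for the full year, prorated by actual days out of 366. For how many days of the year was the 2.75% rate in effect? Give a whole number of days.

Let d = days at the first rate; then 366 − d days at the second rate.
€447000 × [2.75%·d + 2.7%·(366−d)] / 366 = €12105.64
Solving gives d = 60, so the new rate took effect on 1 March 2012.

60 days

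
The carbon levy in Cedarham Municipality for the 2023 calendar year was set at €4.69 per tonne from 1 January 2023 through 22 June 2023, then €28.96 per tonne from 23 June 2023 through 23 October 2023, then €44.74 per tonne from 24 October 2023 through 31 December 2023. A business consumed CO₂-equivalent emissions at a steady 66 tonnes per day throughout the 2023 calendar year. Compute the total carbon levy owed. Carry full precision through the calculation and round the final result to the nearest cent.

1 January – 22 June 2023: 173 days × 66 tonnes/day = 11,418 tonnes at €4.69/tonne → €53550.42
23 June – 23 October 2023: 123 days × 66 tonnes/day = 8,118 tonnes at €28.96/tonne → €235097.28
24 October – 31 December 2023: 69 days × 66 tonnes/day = 4,554 tonnes at €44.74/tonne → €203745.96

€492393.66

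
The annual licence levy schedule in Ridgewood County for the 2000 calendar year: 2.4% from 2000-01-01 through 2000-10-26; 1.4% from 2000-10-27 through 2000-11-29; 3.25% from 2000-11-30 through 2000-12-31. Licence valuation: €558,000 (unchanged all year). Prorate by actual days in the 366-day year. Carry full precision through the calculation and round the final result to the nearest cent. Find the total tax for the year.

€13,288.33

2000-01-01 to 2000-10-26: 300 days at 2.4% → €558,000 × 2.4% × 300/366 = €10,977.0492
2000-10-27 to 2000-11-29: 34 days at 1.4% → €558,000 × 1.4% × 34/366 = €725.7049
2000-11-30 to 2000-12-31: 32 days at 3.25% → €558,000 × 3.25% × 32/366 = €1,585.5738
Total = €13,288.3279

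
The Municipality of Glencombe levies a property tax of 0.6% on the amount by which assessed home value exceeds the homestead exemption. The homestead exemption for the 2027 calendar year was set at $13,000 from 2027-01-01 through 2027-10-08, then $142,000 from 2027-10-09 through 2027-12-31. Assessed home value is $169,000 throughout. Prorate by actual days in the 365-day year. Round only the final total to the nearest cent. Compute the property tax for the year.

$757.87

2027-01-01 to 2027-10-08: 281 days, exemption $13,000 → ($169,000 − $13,000) × 0.6% × 281/365 = $720.5918
2027-10-09 to 2027-12-31: 84 days, exemption $142,000 → ($169,000 − $142,000) × 0.6% × 84/365 = $37.2822
Total = $757.8740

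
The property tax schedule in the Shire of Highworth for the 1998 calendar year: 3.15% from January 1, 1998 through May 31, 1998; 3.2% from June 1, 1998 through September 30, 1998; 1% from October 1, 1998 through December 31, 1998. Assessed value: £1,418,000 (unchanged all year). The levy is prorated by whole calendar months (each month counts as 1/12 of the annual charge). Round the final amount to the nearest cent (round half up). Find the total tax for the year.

£37,281.58

January 1 – May 31, 1998: 5 months at 3.15% → £1,418,000 × 3.15% × 5/12 = £18,611.2500
June 1 – September 30, 1998: 4 months at 3.2% → £1,418,000 × 3.2% × 4/12 = £15,125.3333
October 1 – December 31, 1998: 3 months at 1% → £1,418,000 × 1% × 3/12 = £3,545.0000
Total = £37,281.5833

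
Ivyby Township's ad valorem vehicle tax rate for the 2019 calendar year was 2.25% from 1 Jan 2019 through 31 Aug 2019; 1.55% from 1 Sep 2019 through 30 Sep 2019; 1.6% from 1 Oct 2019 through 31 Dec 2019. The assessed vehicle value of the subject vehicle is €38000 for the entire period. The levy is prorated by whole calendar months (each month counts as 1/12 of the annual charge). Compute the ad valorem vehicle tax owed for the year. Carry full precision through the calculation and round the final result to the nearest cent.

€771.08

1 Jan – 31 Aug 2019: 8 months at 2.25% → €38000 × 2.25% × 8/12 = €570.0000
1 Sep – 30 Sep 2019: 1 month at 1.55% → €38000 × 1.55% × 1/12 = €49.0833
1 Oct – 31 Dec 2019: 3 months at 1.6% → €38000 × 1.6% × 3/12 = €152.0000
Total = €771.0833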